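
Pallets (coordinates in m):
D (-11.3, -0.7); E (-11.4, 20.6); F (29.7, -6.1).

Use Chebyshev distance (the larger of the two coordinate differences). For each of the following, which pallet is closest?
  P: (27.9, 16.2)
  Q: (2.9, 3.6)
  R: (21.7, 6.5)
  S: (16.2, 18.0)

P at (27.9, 16.2):
  D: 39.2 m
  E: 39.3 m
  F: 22.3 m
  → nearest: F (22.3 m)
Q at (2.9, 3.6):
  D: 14.2 m
  E: 17.0 m
  F: 26.8 m
  → nearest: D (14.2 m)
R at (21.7, 6.5):
  D: 33.0 m
  E: 33.1 m
  F: 12.6 m
  → nearest: F (12.6 m)
S at (16.2, 18.0):
  D: 27.5 m
  E: 27.6 m
  F: 24.1 m
  → nearest: F (24.1 m)

P→F; Q→D; R→F; S→F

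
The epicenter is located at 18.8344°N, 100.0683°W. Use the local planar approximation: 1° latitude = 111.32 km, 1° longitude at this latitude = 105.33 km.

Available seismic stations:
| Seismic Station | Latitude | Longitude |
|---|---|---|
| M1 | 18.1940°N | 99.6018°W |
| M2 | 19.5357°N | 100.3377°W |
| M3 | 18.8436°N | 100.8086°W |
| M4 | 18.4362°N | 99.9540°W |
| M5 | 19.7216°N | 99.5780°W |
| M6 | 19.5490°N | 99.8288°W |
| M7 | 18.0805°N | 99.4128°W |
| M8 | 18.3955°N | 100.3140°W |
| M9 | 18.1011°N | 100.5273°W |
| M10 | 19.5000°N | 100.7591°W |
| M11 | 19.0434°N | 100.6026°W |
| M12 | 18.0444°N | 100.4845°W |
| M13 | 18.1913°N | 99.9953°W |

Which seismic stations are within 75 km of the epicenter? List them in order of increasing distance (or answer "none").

Distances from 18.8344°N, 100.0683°W:
M1: 86.5827 km
M2: 83.0657 km
M3: 77.9825 km
M4: 45.9334 km
M5: 111.4504 km
M6: 83.4534 km
M7: 108.6753 km
M8: 55.2892 km
M9: 94.8736 km
M10: 103.8475 km
M11: 60.8974 km
M12: 98.2636 km
M13: 72.0016 km
Threshold 75 km: M4 (45.9334 km), M8 (55.2892 km), M11 (60.8974 km), M13 (72.0016 km) are within range.

M4, M8, M11, M13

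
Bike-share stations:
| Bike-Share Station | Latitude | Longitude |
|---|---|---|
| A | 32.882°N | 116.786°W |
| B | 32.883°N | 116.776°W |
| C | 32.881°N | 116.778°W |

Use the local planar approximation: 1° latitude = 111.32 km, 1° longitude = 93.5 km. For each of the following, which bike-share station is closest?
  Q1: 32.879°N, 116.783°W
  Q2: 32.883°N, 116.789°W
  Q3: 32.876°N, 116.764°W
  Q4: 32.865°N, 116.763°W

Q1 at 32.879°N, 116.783°W:
  A: √((0.003·111.32)² + (-0.003·93.5)²) = √(0.11153 + 0.07868) = 0.436 km
  B: √((0.004·111.32)² + (0.007·93.5)²) = √(0.19827 + 0.42837) = 0.792 km
  C: √((0.002·111.32)² + (0.005·93.5)²) = √(0.04957 + 0.21856) = 0.518 km
  → nearest: A (0.436 km)
Q2 at 32.883°N, 116.789°W:
  A: √((-0.001·111.32)² + (0.003·93.5)²) = √(0.01239 + 0.07868) = 0.302 km
  B: √((0.000·111.32)² + (0.013·93.5)²) = √(0.00000 + 1.47744) = 1.216 km
  C: √((-0.002·111.32)² + (0.011·93.5)²) = √(0.04957 + 1.05781) = 1.052 km
  → nearest: A (0.302 km)
Q3 at 32.876°N, 116.764°W:
  A: √((0.006·111.32)² + (-0.022·93.5)²) = √(0.44612 + 4.23125) = 2.163 km
  B: √((0.007·111.32)² + (-0.012·93.5)²) = √(0.60721 + 1.25888) = 1.366 km
  C: √((0.005·111.32)² + (-0.014·93.5)²) = √(0.30980 + 1.71348) = 1.422 km
  → nearest: B (1.366 km)
Q4 at 32.865°N, 116.763°W:
  A: √((0.017·111.32)² + (-0.023·93.5)²) = √(3.58133 + 4.62465) = 2.865 km
  B: √((0.018·111.32)² + (-0.013·93.5)²) = √(4.01505 + 1.47744) = 2.344 km
  C: √((0.016·111.32)² + (-0.015·93.5)²) = √(3.17239 + 1.96701) = 2.267 km
  → nearest: C (2.267 km)

Q1→A; Q2→A; Q3→B; Q4→C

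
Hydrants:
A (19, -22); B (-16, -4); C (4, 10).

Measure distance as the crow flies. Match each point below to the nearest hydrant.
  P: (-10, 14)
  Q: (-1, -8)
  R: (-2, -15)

P→C; Q→B; R→B

P at (-10, 14):
  A: 46.2
  B: 19.0
  C: 14.6
  → nearest: C (14.6)
Q at (-1, -8):
  A: 24.4
  B: 15.5
  C: 18.7
  → nearest: B (15.5)
R at (-2, -15):
  A: 22.1
  B: 17.8
  C: 25.7
  → nearest: B (17.8)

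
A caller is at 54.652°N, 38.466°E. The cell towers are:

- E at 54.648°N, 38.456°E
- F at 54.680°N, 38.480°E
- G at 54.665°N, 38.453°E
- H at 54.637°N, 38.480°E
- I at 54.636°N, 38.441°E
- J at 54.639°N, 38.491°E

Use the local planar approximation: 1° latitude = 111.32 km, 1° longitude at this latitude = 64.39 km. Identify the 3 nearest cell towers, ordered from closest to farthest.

Distances from 54.652°N, 38.466°E:
E: 0.783 km
F: 3.245 km
G: 1.672 km
H: 1.898 km
I: 2.401 km
J: 2.165 km
Sorted: E (0.783 km) < G (1.672 km) < H (1.898 km) < J (2.165 km) < I (2.401 km) < …

E, G, H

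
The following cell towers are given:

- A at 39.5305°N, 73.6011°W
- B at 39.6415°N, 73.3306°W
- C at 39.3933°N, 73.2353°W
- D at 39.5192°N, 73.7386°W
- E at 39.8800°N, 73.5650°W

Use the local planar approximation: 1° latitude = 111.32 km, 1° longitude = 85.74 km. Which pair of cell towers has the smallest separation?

Pairwise distances:
A–B: √((0.1110·111.32)² + (0.2705·85.74)²) = √(152.683587 + 537.899942) = 26.2790 km
A–C: √((-0.1372·111.32)² + (0.3658·85.74)²) = √(233.267706 + 983.681176) = 34.8848 km
A–D: √((-0.0113·111.32)² + (-0.1375·85.74)²) = √(1.582353 + 138.986416) = 11.8562 km
A–E: √((0.3495·111.32)² + (0.0361·85.74)²) = √(1513.703292 + 9.580350) = 39.0293 km
B–C: √((-0.2482·111.32)² + (0.0953·85.74)²) = √(763.396122 + 66.765601) = 28.8125 km
B–D: √((-0.1223·111.32)² + (-0.4080·85.74)²) = √(185.352868 + 1223.734727) = 37.5378 km
B–E: √((0.2385·111.32)² + (-0.2344·85.74)²) = √(704.892942 + 403.907738) = 33.2987 km
C–D: √((0.1259·111.32)² + (-0.5033·85.74)²) = √(196.425495 + 1862.176403) = 45.3718 km
C–E: √((0.4867·111.32)² + (-0.3297·85.74)²) = √(2935.412152 + 799.106848) = 61.1107 km
D–E: √((0.3608·111.32)² + (0.1736·85.74)²) = √(1613.167460 + 221.547269) = 42.8336 km
Closest pair: A–D at 11.8562 km.

A and D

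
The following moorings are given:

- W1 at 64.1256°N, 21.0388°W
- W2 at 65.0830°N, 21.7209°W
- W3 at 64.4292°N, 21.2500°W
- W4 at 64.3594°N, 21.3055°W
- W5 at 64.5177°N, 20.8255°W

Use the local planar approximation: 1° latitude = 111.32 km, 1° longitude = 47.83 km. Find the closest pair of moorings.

Pairwise distances:
W1–W2: √((0.9574·111.32)² + (-0.6821·47.83)²) = √(11358.820632 + 1064.380381) = 111.4594 km
W1–W3: √((0.3036·111.32)² + (-0.2112·47.83)²) = √(1142.220446 + 102.044262) = 35.2741 km
W1–W4: √((0.2338·111.32)² + (-0.2667·47.83)²) = √(677.384740 + 162.722195) = 28.9846 km
W1–W5: √((0.3921·111.32)² + (0.2133·47.83)²) = √(1905.197838 + 104.083640) = 44.8250 km
W2–W3: √((-0.6538·111.32)² + (0.4709·47.83)²) = √(5297.076290 + 507.292151) = 76.1864 km
W2–W4: √((-0.7236·111.32)² + (0.4154·47.83)²) = √(6488.488089 + 394.760551) = 82.9653 km
W2–W5: √((-0.5653·111.32)² + (0.8954·47.83)²) = √(3960.083709 + 1834.150387) = 76.1199 km
W3–W4: √((-0.0698·111.32)² + (-0.0555·47.83)²) = √(60.375013 + 7.046715) = 8.2111 km
W3–W5: √((0.0885·111.32)² + (0.4245·47.83)²) = √(97.058357 + 412.245716) = 22.5678 km
W4–W5: √((0.1583·111.32)² + (0.4800·47.83)²) = √(310.533333 + 527.088131) = 28.9417 km
Closest pair: W3–W4 at 8.2111 km.

W3 and W4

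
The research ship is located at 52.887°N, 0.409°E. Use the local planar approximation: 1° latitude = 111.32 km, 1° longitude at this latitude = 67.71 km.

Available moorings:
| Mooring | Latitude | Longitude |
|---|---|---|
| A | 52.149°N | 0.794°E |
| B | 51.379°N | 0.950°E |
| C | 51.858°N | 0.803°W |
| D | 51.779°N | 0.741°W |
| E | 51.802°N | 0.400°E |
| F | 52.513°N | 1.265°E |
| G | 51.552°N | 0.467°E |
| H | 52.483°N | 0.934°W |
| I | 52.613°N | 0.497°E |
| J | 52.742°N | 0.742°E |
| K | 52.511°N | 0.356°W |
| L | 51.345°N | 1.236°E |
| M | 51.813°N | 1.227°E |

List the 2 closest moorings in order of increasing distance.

Distances from 52.887°N, 0.409°E:
A: √((-0.738·111.32)² + (0.385·67.71)²) = √(6749.30601 + 679.55887) = 86.191 km
B: √((-1.508·111.32)² + (0.541·67.71)²) = √(28180.52491 + 1341.83822) = 171.821 km
C: √((-1.029·111.32)² + (-1.212·67.71)²) = √(13121.30845 + 6734.58544) = 140.911 km
D: √((-1.108·111.32)² + (-1.150·67.71)²) = √(15213.38711 + 6063.19182) = 145.865 km
E: √((-1.085·111.32)² + (-0.009·67.71)²) = √(14588.33984 + 0.37136) = 120.784 km
F: √((-0.374·111.32)² + (0.856·67.71)²) = √(1733.36331 + 3359.33378) = 71.363 km
G: √((-1.335·111.32)² + (0.058·67.71)²) = √(22085.58599 + 15.42274) = 148.664 km
H: √((-0.404·111.32)² + (-1.343·67.71)²) = √(2022.59591 + 8269.08875) = 101.448 km
I: √((-0.274·111.32)² + (0.088·67.71)²) = √(930.35248 + 35.50348) = 31.078 km
J: √((-0.145·111.32)² + (0.333·67.71)²) = √(260.54479 + 508.38660) = 27.730 km
K: √((-0.376·111.32)² + (-0.765·67.71)²) = √(1751.95152 + 2683.04834) = 66.596 km
L: √((-1.542·111.32)² + (0.827·67.71)²) = √(29465.59008 + 3135.57105) = 180.558 km
M: √((-1.074·111.32)² + (0.818·67.71)²) = √(14294.03885 + 3067.69540) = 131.764 km
Sorted: J (27.730 km) < I (31.078 km) < K (66.596 km) < F (71.363 km) < …

J, I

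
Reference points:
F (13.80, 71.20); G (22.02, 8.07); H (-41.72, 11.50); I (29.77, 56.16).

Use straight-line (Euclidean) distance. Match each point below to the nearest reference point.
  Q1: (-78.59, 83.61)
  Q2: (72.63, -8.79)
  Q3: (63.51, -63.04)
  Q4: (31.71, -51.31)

Q1→H; Q2→G; Q3→G; Q4→G

Q1 at (-78.59, 83.61):
  F: √((92.39)² + (-12.41)²) = √(8535.9121 + 154.0081) = 93.22
  G: √((100.61)² + (-75.54)²) = √(10122.3721 + 5706.2916) = 125.81
  H: √((36.87)² + (-72.11)²) = √(1359.3969 + 5199.8521) = 80.99
  I: √((108.36)² + (-27.45)²) = √(11741.8896 + 753.5025) = 111.78
  → nearest: H (80.99)
Q2 at (72.63, -8.79):
  F: √((-58.83)² + (79.99)²) = √(3460.9689 + 6398.4001) = 99.29
  G: √((-50.61)² + (16.86)²) = √(2561.3721 + 284.2596) = 53.34
  H: √((-114.35)² + (20.29)²) = √(13075.9225 + 411.6841) = 116.14
  I: √((-42.86)² + (64.95)²) = √(1836.9796 + 4218.5025) = 77.82
  → nearest: G (53.34)
Q3 at (63.51, -63.04):
  F: √((-49.71)² + (134.24)²) = √(2471.0841 + 18020.3776) = 143.15
  G: √((-41.49)² + (71.11)²) = √(1721.4201 + 5056.6321) = 82.33
  H: √((-105.23)² + (74.54)²) = √(11073.3529 + 5556.2116) = 128.96
  I: √((-33.74)² + (119.20)²) = √(1138.3876 + 14208.6400) = 123.88
  → nearest: G (82.33)
Q4 at (31.71, -51.31):
  F: √((-17.91)² + (122.51)²) = √(320.7681 + 15008.7001) = 123.81
  G: √((-9.69)² + (59.38)²) = √(93.8961 + 3525.9844) = 60.17
  H: √((-73.43)² + (62.81)²) = √(5391.9649 + 3945.0961) = 96.63
  I: √((-1.94)² + (107.47)²) = √(3.7636 + 11549.8009) = 107.49
  → nearest: G (60.17)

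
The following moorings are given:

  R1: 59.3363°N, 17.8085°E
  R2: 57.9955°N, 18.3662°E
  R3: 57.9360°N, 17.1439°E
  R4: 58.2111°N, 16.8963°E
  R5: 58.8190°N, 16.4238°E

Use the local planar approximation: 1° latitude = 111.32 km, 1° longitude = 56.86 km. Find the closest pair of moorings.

Pairwise distances:
R1–R2: 152.5893 km
R1–R3: 160.3965 km
R1–R4: 135.5715 km
R1–R5: 97.5458 km
R2–R3: 69.8149 km
R2–R4: 86.9563 km
R2–R5: 143.5334 km
R3–R4: 33.7052 km
R3–R5: 106.4824 km
R4–R5: 72.8095 km
Closest pair: R3–R4 at 33.7052 km.

R3 and R4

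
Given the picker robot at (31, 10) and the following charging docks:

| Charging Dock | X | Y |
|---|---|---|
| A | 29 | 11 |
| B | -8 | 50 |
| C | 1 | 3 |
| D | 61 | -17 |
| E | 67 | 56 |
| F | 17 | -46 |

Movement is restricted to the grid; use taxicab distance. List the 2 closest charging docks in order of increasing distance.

A, C

Distances from (31, 10):
A: 3
B: 79
C: 37
D: 57
E: 82
F: 70
Sorted: A (3) < C (37) < D (57) < F (70) < …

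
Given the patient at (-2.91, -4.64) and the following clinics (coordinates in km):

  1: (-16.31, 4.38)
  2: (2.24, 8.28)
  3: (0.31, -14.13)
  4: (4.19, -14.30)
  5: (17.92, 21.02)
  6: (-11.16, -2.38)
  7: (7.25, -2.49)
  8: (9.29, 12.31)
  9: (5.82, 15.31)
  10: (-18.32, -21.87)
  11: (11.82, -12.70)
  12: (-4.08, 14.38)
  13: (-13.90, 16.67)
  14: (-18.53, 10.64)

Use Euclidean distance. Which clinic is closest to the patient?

Distances from (-2.91, -4.64):
1: 16.15 km
2: 13.91 km
3: 10.02 km
4: 11.99 km
5: 33.05 km
6: 8.55 km
7: 10.38 km
8: 20.88 km
9: 21.78 km
10: 23.12 km
11: 16.79 km
12: 19.06 km
13: 23.98 km
14: 21.85 km
Minimum: 6 at 8.55 km.

6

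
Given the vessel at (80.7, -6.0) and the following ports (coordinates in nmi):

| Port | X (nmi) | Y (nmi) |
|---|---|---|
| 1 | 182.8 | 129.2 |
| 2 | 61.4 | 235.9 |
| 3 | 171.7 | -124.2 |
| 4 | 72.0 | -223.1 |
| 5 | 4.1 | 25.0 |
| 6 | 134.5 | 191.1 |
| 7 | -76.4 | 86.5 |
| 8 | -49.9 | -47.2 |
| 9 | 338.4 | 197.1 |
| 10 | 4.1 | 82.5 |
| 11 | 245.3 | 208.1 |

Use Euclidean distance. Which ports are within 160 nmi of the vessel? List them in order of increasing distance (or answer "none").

5, 10, 8, 3

Distances from (80.7, -6.0):
1: √((102.1)² + (135.2)²) = √(10424.410 + 18279.040) = 169.4 nmi
2: √((-19.3)² + (241.9)²) = √(372.490 + 58515.610) = 242.7 nmi
3: √((91.0)² + (-118.2)²) = √(8281.000 + 13971.240) = 149.2 nmi
4: √((-8.7)² + (-217.1)²) = √(75.690 + 47132.410) = 217.3 nmi
5: √((-76.6)² + (31.0)²) = √(5867.560 + 961.000) = 82.6 nmi
6: √((53.8)² + (197.1)²) = √(2894.440 + 38848.410) = 204.3 nmi
7: √((-157.1)² + (92.5)²) = √(24680.410 + 8556.250) = 182.3 nmi
8: √((-130.6)² + (-41.2)²) = √(17056.360 + 1697.440) = 136.9 nmi
9: √((257.7)² + (203.1)²) = √(66409.290 + 41249.610) = 328.1 nmi
10: √((-76.6)² + (88.5)²) = √(5867.560 + 7832.250) = 117.0 nmi
11: √((164.6)² + (214.1)²) = √(27093.160 + 45838.810) = 270.1 nmi
Threshold 160 nmi: 5 (82.6 nmi), 10 (117.0 nmi), 8 (136.9 nmi), 3 (149.2 nmi) are within range.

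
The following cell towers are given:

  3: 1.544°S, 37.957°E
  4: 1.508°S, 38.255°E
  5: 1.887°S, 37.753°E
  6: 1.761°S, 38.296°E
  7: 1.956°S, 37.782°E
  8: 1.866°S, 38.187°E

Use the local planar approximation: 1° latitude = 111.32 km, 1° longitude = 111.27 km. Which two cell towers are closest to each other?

5 and 7

Pairwise distances:
3–4: √((0.036·111.32)² + (0.298·111.27)²) = √(16.06022 + 1099.48347) = 33.400 km
3–5: √((-0.343·111.32)² + (-0.204·111.27)²) = √(1457.92316 + 515.24823) = 44.420 km
3–6: √((-0.217·111.32)² + (0.339·111.27)²) = √(583.53359 + 1422.83838) = 44.793 km
3–7: √((-0.412·111.32)² + (-0.175·111.27)²) = √(2103.49182 + 379.16852) = 49.826 km
3–8: √((-0.322·111.32)² + (0.230·111.27)²) = √(1284.86689 + 654.95558) = 44.043 km
4–5: √((-0.379·111.32)² + (-0.502·111.27)²) = √(1780.01973 + 3120.06477) = 70.001 km
4–6: √((-0.253·111.32)² + (0.041·111.27)²) = √(793.20864 + 20.81248) = 28.531 km
4–7: √((-0.448·111.32)² + (-0.473·111.27)²) = √(2487.15255 + 2769.99164) = 72.506 km
4–8: √((-0.358·111.32)² + (-0.068·111.27)²) = √(1588.22654 + 57.24980) = 40.564 km
5–6: √((0.126·111.32)² + (0.543·111.27)²) = √(196.73765 + 3650.52927) = 62.026 km
5–7: √((-0.069·111.32)² + (0.029·111.27)²) = √(58.99899 + 10.41243) = 8.331 km
5–8: √((0.021·111.32)² + (0.434·111.27)²) = √(5.46493 + 2332.03807) = 48.348 km
6–7: √((-0.195·111.32)² + (-0.514·111.27)²) = √(471.21121 + 3271.01408) = 61.174 km
6–8: √((-0.105·111.32)² + (-0.109·111.27)²) = √(136.62337 + 147.09881) = 16.844 km
7–8: √((0.090·111.32)² + (0.405·111.27)²) = √(100.37635 + 2030.79564) = 46.165 km
Closest pair: 5–7 at 8.331 km.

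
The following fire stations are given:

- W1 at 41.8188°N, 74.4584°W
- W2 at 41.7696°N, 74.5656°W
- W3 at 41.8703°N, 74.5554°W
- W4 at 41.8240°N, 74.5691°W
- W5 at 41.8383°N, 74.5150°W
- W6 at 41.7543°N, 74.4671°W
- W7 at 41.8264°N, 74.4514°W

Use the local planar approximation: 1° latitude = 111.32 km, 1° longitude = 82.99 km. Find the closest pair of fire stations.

W1 and W7

Pairwise distances:
W1–W2: 10.4473 km
W1–W3: 9.8828 km
W1–W4: 9.2052 km
W1–W5: 5.1746 km
W1–W6: 7.2164 km
W1–W7: 1.0263 km
W2–W3: 11.2418 km
W2–W4: 6.0628 km
W2–W5: 8.7247 km
W2–W6: 8.3501 km
W2–W7: 11.3931 km
W3–W4: 5.2780 km
W3–W5: 4.8919 km
W3–W6: 14.8475 km
W3–W7: 9.9185 km
W4–W5: 4.7636 km
W4–W6: 11.4829 km
W4–W7: 9.7716 km
W5–W6: 10.1608 km
W5–W7: 5.4419 km
W6–W7: 8.1312 km
Closest pair: W1–W7 at 1.0263 km.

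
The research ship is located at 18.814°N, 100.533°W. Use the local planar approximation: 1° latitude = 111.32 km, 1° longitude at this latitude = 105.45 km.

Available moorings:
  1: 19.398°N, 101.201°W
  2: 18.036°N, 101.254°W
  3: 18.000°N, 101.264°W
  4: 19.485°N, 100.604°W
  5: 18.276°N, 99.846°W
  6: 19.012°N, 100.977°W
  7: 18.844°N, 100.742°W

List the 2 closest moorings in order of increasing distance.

Distances from 18.814°N, 100.533°W:
1: 95.856 km
2: 115.244 km
3: 118.966 km
4: 75.070 km
5: 93.995 km
6: 51.749 km
7: 22.291 km
Sorted: 7 (22.291 km) < 6 (51.749 km) < 4 (75.070 km) < 5 (93.995 km) < …

7, 6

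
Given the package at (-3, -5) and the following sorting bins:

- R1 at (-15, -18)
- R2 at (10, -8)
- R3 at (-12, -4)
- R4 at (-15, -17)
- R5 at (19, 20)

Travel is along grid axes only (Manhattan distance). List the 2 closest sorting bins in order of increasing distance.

Distances from (-3, -5):
R1: 25
R2: 16
R3: 10
R4: 24
R5: 47
Sorted: R3 (10) < R2 (16) < R4 (24) < R1 (25) < …

R3, R2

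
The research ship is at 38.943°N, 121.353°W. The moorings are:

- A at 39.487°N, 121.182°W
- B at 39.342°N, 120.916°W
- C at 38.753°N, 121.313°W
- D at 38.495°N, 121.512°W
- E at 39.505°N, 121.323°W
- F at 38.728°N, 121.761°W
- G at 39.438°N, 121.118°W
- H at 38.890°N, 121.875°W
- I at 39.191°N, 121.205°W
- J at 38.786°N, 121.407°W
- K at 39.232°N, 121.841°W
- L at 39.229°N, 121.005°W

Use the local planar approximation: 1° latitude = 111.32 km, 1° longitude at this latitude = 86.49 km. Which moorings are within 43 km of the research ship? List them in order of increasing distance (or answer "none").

J, C, I, F

Distances from 38.943°N, 121.353°W:
A: √((0.544·111.32)² + (0.171·86.49)²) = √(3667.28105 + 218.73789) = 62.338 km
B: √((0.399·111.32)² + (0.437·86.49)²) = √(1972.84146 + 1428.54744) = 58.321 km
C: √((-0.190·111.32)² + (0.040·86.49)²) = √(447.35634 + 11.96883) = 21.432 km
D: √((-0.448·111.32)² + (-0.159·86.49)²) = √(2487.15255 + 189.11503) = 51.733 km
E: √((0.562·111.32)² + (0.030·86.49)²) = √(3913.98382 + 6.73247) = 62.616 km
F: √((-0.215·111.32)² + (-0.408·86.49)²) = √(572.82678 + 1245.23730) = 42.639 km
G: √((0.495·111.32)² + (0.235·86.49)²) = √(3036.38469 + 413.11172) = 58.732 km
H: √((-0.053·111.32)² + (-0.522·86.49)²) = √(34.80953 + 2038.32204) = 45.532 km
I: √((0.248·111.32)² + (0.148·86.49)²) = √(762.16633 + 163.85331) = 30.431 km
J: √((-0.157·111.32)² + (-0.054·86.49)²) = √(305.45392 + 21.81320) = 18.091 km
K: √((0.289·111.32)² + (-0.488·86.49)²) = √(1035.00413 + 1781.44098) = 53.070 km
L: √((0.286·111.32)² + (0.348·86.49)²) = √(1013.62768 + 905.92091) = 43.813 km
Threshold 43 km: J (18.091 km), C (21.432 km), I (30.431 km), F (42.639 km) are within range.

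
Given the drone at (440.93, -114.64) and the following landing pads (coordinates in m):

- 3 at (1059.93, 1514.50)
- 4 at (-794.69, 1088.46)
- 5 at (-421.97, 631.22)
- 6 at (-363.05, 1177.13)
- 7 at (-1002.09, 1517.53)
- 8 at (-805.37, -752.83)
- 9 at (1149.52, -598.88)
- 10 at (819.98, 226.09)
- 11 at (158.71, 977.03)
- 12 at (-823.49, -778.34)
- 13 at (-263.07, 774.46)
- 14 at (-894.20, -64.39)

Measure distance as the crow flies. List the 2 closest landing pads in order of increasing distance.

Distances from (440.93, -114.64):
3: √((619.00)² + (1629.14)²) = √(383161.0000 + 2654097.1396) = 1742.77 m
4: √((-1235.62)² + (1203.10)²) = √(1526756.7844 + 1447449.6100) = 1724.59 m
5: √((-862.90)² + (745.86)²) = √(744596.4100 + 556307.1396) = 1140.57 m
6: √((-803.98)² + (1291.77)²) = √(646383.8404 + 1668669.7329) = 1521.53 m
7: √((-1443.02)² + (1632.17)²) = √(2082306.7204 + 2663978.9089) = 2178.60 m
8: √((-1246.30)² + (-638.19)²) = √(1553263.6900 + 407286.4761) = 1400.20 m
9: √((708.59)² + (-484.24)²) = √(502099.7881 + 234488.3776) = 858.25 m
10: √((379.05)² + (340.73)²) = √(143678.9025 + 116096.9329) = 509.68 m
11: √((-282.22)² + (1091.67)²) = √(79648.1284 + 1191743.3889) = 1127.56 m
12: √((-1264.42)² + (-663.70)²) = √(1598757.9364 + 440497.6900) = 1428.03 m
13: √((-704.00)² + (889.10)²) = √(495616.0000 + 790498.8100) = 1134.07 m
14: √((-1335.13)² + (50.25)²) = √(1782572.1169 + 2525.0625) = 1336.08 m
Sorted: 10 (509.68 m) < 9 (858.25 m) < 11 (1127.56 m) < 13 (1134.07 m) < …

10, 9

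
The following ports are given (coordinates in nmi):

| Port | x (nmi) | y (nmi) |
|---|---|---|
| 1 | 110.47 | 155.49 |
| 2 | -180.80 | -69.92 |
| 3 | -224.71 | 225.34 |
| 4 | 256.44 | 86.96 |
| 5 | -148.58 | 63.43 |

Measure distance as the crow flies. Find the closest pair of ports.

Pairwise distances:
1–2: 368.30 nmi
1–3: 342.38 nmi
1–4: 161.26 nmi
1–5: 274.92 nmi
2–3: 298.51 nmi
2–4: 464.53 nmi
2–5: 137.19 nmi
3–4: 500.65 nmi
3–5: 178.92 nmi
4–5: 405.70 nmi
Closest pair: 2–5 at 137.19 nmi.

2 and 5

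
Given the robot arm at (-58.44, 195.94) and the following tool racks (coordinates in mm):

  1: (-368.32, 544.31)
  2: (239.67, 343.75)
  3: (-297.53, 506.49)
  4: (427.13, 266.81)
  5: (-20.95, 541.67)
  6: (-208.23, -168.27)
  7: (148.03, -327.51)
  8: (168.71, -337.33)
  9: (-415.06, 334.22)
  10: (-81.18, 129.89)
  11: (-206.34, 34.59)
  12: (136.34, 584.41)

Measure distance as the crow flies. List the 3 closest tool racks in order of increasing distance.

Distances from (-58.44, 195.94):
1: 466.25 mm
2: 332.74 mm
3: 391.93 mm
4: 490.71 mm
5: 347.76 mm
6: 393.81 mm
7: 562.70 mm
8: 579.63 mm
9: 382.49 mm
10: 69.85 mm
11: 218.88 mm
12: 434.57 mm
Sorted: 10 (69.85 mm) < 11 (218.88 mm) < 2 (332.74 mm) < 5 (347.76 mm) < 9 (382.49 mm) < …

10, 11, 2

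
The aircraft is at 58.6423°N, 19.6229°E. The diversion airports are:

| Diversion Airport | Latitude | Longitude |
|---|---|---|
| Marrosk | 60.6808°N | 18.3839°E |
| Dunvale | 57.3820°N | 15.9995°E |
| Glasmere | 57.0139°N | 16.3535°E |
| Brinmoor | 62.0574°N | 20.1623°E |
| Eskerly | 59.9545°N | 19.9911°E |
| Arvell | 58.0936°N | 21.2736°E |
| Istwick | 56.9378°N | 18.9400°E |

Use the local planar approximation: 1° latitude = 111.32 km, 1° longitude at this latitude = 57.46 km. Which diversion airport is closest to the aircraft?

Distances from 58.6423°N, 19.6229°E:
Marrosk: √((2.0385·111.32)² + (-1.2390·57.46)²) = √(51495.327783 + 5068.434706) = 237.8314 km
Dunvale: √((-1.2603·111.32)² + (-3.6234·57.46)²) = √(19683.134849 + 43347.474850) = 251.0590 km
Glasmere: √((-1.6284·111.32)² + (-3.2694·57.46)²) = √(32860.077452 + 35291.275901) = 261.0581 km
Brinmoor: √((3.4151·111.32)² + (0.5394·57.46)²) = √(144528.416858 + 960.623325) = 381.4303 km
Eskerly: √((1.3122·111.32)² + (0.3682·57.46)²) = √(21337.643859 + 447.609001) = 147.5983 km
Arvell: √((-0.5487·111.32)² + (1.6507·57.46)²) = √(3730.923255 + 8996.374914) = 112.8153 km
Istwick: √((-1.7045·111.32)² + (-0.6829·57.46)²) = √(36003.142256 + 1539.733181) = 193.7598 km
Minimum: Arvell at 112.8153 km.

Arvell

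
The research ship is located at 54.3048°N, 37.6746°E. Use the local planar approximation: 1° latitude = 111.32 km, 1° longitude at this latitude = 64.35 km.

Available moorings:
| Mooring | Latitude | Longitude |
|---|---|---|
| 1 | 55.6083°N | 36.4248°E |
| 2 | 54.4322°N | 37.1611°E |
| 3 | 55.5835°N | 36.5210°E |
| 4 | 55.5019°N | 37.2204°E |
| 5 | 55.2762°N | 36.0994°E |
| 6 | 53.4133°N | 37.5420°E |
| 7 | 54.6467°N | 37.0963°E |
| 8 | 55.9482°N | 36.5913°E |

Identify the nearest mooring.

2

Distances from 54.3048°N, 37.6746°E:
1: 165.9029 km
2: 35.9586 km
3: 160.5390 km
4: 136.4287 km
5: 148.2165 km
6: 99.6079 km
7: 53.2301 km
8: 195.7748 km
Minimum: 2 at 35.9586 km.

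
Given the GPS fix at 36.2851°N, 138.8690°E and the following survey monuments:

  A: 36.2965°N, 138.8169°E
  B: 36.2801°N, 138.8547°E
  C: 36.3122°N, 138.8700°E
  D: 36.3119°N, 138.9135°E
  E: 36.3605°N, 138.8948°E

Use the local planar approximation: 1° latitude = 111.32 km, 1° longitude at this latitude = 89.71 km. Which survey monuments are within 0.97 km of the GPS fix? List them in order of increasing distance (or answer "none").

none

Distances from 36.2851°N, 138.8690°E:
A: 4.8431 km
B: 1.3984 km
C: 3.0181 km
D: 4.9837 km
E: 8.7068 km
Threshold 0.97 km: none within range.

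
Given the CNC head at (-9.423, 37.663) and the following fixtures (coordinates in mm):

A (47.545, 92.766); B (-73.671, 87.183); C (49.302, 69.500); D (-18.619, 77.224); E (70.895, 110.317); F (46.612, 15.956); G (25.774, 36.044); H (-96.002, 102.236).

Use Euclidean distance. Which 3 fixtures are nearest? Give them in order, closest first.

G, D, F

Distances from (-9.423, 37.663):
A: √((56.968)² + (55.103)²) = √(3245.35302 + 3036.34061) = 79.257 mm
B: √((-64.248)² + (49.520)²) = √(4127.80550 + 2452.23040) = 81.117 mm
C: √((58.725)² + (31.837)²) = √(3448.62563 + 1013.59457) = 66.800 mm
D: √((-9.196)² + (39.561)²) = √(84.56642 + 1565.07272) = 40.616 mm
E: √((80.318)² + (72.654)²) = √(6450.98112 + 5278.60372) = 108.303 mm
F: √((56.035)² + (-21.707)²) = √(3139.92123 + 471.19385) = 60.093 mm
G: √((35.197)² + (-1.619)²) = √(1238.82881 + 2.62116) = 35.234 mm
H: √((-86.579)² + (64.573)²) = √(7495.92324 + 4169.67233) = 108.007 mm
Sorted: G (35.234 mm) < D (40.616 mm) < F (60.093 mm) < C (66.800 mm) < A (79.257 mm) < …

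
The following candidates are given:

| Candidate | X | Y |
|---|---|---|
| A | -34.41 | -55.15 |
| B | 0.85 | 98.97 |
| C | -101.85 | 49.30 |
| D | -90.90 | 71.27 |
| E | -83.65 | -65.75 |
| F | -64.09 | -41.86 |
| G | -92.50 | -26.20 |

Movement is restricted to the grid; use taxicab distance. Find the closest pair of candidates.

Pairwise distances:
A–B: 189.38
A–C: 171.89
A–D: 182.91
A–E: 59.84
A–F: 42.97
A–G: 87.04
B–C: 152.37
B–D: 119.45
B–E: 249.22
B–F: 205.77
B–G: 218.52
C–D: 32.92
C–E: 133.25
C–F: 128.92
C–G: 84.85
D–E: 144.27
D–F: 139.94
D–G: 99.07
E–F: 43.45
E–G: 48.40
F–G: 44.07
Closest pair: C–D at 32.92.

C and D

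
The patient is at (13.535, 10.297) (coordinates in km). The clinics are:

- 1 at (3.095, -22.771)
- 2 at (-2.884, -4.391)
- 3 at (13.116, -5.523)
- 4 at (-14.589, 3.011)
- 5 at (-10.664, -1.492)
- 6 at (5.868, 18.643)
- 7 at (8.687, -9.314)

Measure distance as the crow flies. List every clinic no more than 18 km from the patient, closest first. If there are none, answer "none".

6, 3

Distances from (13.535, 10.297):
1: 34.677 km
2: 22.030 km
3: 15.826 km
4: 29.052 km
5: 26.918 km
6: 11.333 km
7: 20.201 km
Threshold 18 km: 6 (11.333 km), 3 (15.826 km) are within range.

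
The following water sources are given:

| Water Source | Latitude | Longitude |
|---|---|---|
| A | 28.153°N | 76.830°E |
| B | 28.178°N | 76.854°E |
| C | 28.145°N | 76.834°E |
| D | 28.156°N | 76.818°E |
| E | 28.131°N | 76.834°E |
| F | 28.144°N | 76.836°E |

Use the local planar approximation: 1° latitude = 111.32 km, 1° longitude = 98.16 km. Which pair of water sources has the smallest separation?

C and F

Pairwise distances:
A–B: 3.646 km
A–C: 0.973 km
A–D: 1.224 km
A–E: 2.480 km
A–F: 1.162 km
B–C: 4.165 km
B–D: 4.299 km
B–E: 5.588 km
B–F: 4.177 km
C–D: 1.992 km
C–E: 1.558 km
C–F: 0.226 km
D–E: 3.196 km
D–F: 2.215 km
E–F: 1.460 km
Closest pair: C–F at 0.226 km.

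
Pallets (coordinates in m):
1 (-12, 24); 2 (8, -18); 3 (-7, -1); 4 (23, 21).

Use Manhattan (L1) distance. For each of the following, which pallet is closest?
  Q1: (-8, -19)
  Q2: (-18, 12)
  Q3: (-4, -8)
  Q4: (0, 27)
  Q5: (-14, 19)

Q1→2; Q2→1; Q3→3; Q4→1; Q5→1

Q1 at (-8, -19):
  1: |-4| + |43| = 4 + 43 = 47 m
  2: |16| + |1| = 16 + 1 = 17 m
  3: |1| + |18| = 1 + 18 = 19 m
  4: |31| + |40| = 31 + 40 = 71 m
  → nearest: 2 (17 m)
Q2 at (-18, 12):
  1: |6| + |12| = 6 + 12 = 18 m
  2: |26| + |-30| = 26 + 30 = 56 m
  3: |11| + |-13| = 11 + 13 = 24 m
  4: |41| + |9| = 41 + 9 = 50 m
  → nearest: 1 (18 m)
Q3 at (-4, -8):
  1: |-8| + |32| = 8 + 32 = 40 m
  2: |12| + |-10| = 12 + 10 = 22 m
  3: |-3| + |7| = 3 + 7 = 10 m
  4: |27| + |29| = 27 + 29 = 56 m
  → nearest: 3 (10 m)
Q4 at (0, 27):
  1: |-12| + |-3| = 12 + 3 = 15 m
  2: |8| + |-45| = 8 + 45 = 53 m
  3: |-7| + |-28| = 7 + 28 = 35 m
  4: |23| + |-6| = 23 + 6 = 29 m
  → nearest: 1 (15 m)
Q5 at (-14, 19):
  1: |2| + |5| = 2 + 5 = 7 m
  2: |22| + |-37| = 22 + 37 = 59 m
  3: |7| + |-20| = 7 + 20 = 27 m
  4: |37| + |2| = 37 + 2 = 39 m
  → nearest: 1 (7 m)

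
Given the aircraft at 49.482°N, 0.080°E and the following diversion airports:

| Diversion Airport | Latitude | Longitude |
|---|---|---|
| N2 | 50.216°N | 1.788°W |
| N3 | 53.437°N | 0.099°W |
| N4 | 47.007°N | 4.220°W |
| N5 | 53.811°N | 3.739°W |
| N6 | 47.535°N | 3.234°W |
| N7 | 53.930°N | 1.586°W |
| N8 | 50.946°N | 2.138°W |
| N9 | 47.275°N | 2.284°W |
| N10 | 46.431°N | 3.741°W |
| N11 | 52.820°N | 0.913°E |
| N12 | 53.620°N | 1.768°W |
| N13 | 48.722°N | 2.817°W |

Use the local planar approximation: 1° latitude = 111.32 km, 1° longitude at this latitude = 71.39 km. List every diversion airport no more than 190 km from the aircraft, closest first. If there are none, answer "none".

N2

Distances from 49.482°N, 0.080°E:
N2: √((0.734·111.32)² + (-1.868·71.39)²) = √(6676.34107 + 17783.96143) = 156.398 km
N3: √((3.955·111.32)² + (-0.179·71.39)²) = √(193838.20122 + 163.29799) = 440.456 km
N4: √((-2.475·111.32)² + (-4.300·71.39)²) = √(75909.61729 + 94234.87853) = 412.486 km
N5: √((4.329·111.32)² + (-3.819·71.39)²) = √(232231.73508 + 74331.70261) = 553.682 km
N6: √((-1.947·111.32)² + (-3.314·71.39)²) = √(46976.24494 + 55973.15306) = 320.857 km
N7: √((4.448·111.32)² + (-1.666·71.39)²) = √(245174.86931 + 14145.71025) = 509.235 km
N8: √((1.464·111.32)² + (-2.218·71.39)²) = √(26560.02924 + 25072.51198) = 227.228 km
N9: √((-2.207·111.32)² + (-2.364·71.39)²) = √(60360.25442 + 28481.94925) = 298.064 km
N10: √((-3.051·111.32)² + (-3.821·71.39)²) = √(115353.50914 + 74409.57762) = 435.618 km
N11: √((3.338·111.32)² + (0.833·71.39)²) = √(138076.27430 + 3536.42756) = 376.315 km
N12: √((4.138·111.32)² + (-1.848·71.39)²) = √(212191.19957 + 17405.18716) = 479.162 km
N13: √((-0.760·111.32)² + (-2.897·71.39)²) = √(7157.70145 + 42773.20117) = 223.452 km
Threshold 190 km: N2 (156.398 km) is within range.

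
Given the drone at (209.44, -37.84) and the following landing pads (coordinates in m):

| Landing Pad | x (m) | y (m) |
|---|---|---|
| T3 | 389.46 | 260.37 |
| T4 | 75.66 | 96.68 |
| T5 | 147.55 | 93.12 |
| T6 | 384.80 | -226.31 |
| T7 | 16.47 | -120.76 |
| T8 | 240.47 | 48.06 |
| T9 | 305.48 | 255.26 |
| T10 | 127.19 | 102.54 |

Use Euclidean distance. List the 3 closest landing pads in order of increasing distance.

T8, T5, T10

Distances from (209.44, -37.84):
T3: √((180.02)² + (298.21)²) = √(32407.2004 + 88929.2041) = 348.33 m
T4: √((-133.78)² + (134.52)²) = √(17897.0884 + 18095.6304) = 189.72 m
T5: √((-61.89)² + (130.96)²) = √(3830.3721 + 17150.5216) = 144.85 m
T6: √((175.36)² + (-188.47)²) = √(30751.1296 + 35520.9409) = 257.43 m
T7: √((-192.97)² + (-82.92)²) = √(37237.4209 + 6875.7264) = 210.03 m
T8: √((31.03)² + (85.90)²) = √(962.8609 + 7378.8100) = 91.33 m
T9: √((96.04)² + (293.10)²) = √(9223.6816 + 85907.6100) = 308.43 m
T10: √((-82.25)² + (140.38)²) = √(6765.0625 + 19706.5444) = 162.70 m
Sorted: T8 (91.33 m) < T5 (144.85 m) < T10 (162.70 m) < T4 (189.72 m) < T7 (210.03 m) < …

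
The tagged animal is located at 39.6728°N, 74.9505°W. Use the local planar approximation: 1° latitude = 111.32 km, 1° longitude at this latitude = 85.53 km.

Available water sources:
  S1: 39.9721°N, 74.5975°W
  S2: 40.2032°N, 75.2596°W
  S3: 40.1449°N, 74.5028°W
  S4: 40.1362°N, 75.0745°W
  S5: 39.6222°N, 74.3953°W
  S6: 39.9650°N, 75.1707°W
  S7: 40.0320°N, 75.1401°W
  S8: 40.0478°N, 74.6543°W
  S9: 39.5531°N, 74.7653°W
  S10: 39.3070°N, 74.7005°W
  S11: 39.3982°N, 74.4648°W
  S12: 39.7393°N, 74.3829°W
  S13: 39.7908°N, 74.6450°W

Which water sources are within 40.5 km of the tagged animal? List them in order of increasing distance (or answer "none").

S9, S13, S6

Distances from 39.6728°N, 74.9505°W:
S1: 44.9628 km
S2: 64.6927 km
S3: 65.0246 km
S4: 52.6646 km
S5: 47.8192 km
S6: 37.5867 km
S7: 43.1493 km
S8: 48.8309 km
S9: 20.6994 km
S10: 45.9935 km
S11: 51.5768 km
S12: 49.1080 km
S13: 29.2454 km
Threshold 40.5 km: S9 (20.6994 km), S13 (29.2454 km), S6 (37.5867 km) are within range.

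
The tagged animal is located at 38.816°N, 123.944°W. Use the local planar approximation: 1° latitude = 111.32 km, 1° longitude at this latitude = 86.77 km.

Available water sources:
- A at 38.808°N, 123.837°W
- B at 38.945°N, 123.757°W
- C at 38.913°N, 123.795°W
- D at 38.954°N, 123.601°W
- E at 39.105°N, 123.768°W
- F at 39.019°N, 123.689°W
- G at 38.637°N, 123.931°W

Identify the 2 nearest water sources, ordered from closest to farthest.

A, C

Distances from 38.816°N, 123.944°W:
A: √((-0.008·111.32)² + (0.107·86.77)²) = √(0.79310 + 86.19990) = 9.327 km
B: √((0.129·111.32)² + (0.187·86.77)²) = √(206.21764 + 263.28275) = 21.668 km
C: √((0.097·111.32)² + (0.149·86.77)²) = √(116.59767 + 167.15206) = 16.845 km
D: √((0.138·111.32)² + (0.343·86.77)²) = √(235.99596 + 885.78319) = 33.493 km
E: √((0.289·111.32)² + (0.176·86.77)²) = √(1035.00413 + 233.21932) = 35.612 km
F: √((0.203·111.32)² + (0.255·86.77)²) = √(510.66780 + 489.57536) = 31.627 km
G: √((-0.179·111.32)² + (0.013·86.77)²) = √(397.05663 + 1.27241) = 19.958 km
Sorted: A (9.327 km) < C (16.845 km) < G (19.958 km) < B (21.668 km) < …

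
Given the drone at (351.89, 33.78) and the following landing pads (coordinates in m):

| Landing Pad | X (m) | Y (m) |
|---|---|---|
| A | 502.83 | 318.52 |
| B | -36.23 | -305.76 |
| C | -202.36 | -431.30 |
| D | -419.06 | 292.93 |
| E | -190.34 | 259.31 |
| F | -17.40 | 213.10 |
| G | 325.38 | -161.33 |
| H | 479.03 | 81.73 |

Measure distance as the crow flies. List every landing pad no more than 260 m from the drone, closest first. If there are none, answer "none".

H, G

Distances from (351.89, 33.78):
A: √((150.94)² + (284.74)²) = √(22782.8836 + 81076.8676) = 322.27 m
B: √((-388.12)² + (-339.54)²) = √(150637.1344 + 115287.4116) = 515.68 m
C: √((-554.25)² + (-465.08)²) = √(307193.0625 + 216299.4064) = 723.53 m
D: √((-770.95)² + (259.15)²) = √(594363.9025 + 67158.7225) = 813.34 m
E: √((-542.23)² + (225.53)²) = √(294013.3729 + 50863.7809) = 587.26 m
F: √((-369.29)² + (179.32)²) = √(136375.1041 + 32155.6624) = 410.52 m
G: √((-26.51)² + (-195.11)²) = √(702.7801 + 38067.9121) = 196.90 m
H: √((127.14)² + (47.95)²) = √(16164.5796 + 2299.2025) = 135.88 m
Threshold 260 m: H (135.88 m), G (196.90 m) are within range.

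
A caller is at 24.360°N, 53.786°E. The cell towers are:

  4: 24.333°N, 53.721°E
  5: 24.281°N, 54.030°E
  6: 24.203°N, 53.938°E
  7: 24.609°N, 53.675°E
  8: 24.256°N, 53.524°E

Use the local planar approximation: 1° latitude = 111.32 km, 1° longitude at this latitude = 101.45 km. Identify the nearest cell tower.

4

Distances from 24.360°N, 53.786°E:
4: √((-0.027·111.32)² + (-0.065·101.45)²) = √(9.03387 + 43.48413) = 7.247 km
5: √((-0.079·111.32)² + (0.244·101.45)²) = √(77.33936 + 612.75061) = 26.270 km
6: √((-0.157·111.32)² + (0.152·101.45)²) = √(305.45392 + 237.78874) = 23.308 km
7: √((0.249·111.32)² + (-0.111·101.45)²) = √(768.32522 + 126.80899) = 29.919 km
8: √((-0.104·111.32)² + (-0.262·101.45)²) = √(134.03341 + 706.49108) = 28.992 km
Minimum: 4 at 7.247 km.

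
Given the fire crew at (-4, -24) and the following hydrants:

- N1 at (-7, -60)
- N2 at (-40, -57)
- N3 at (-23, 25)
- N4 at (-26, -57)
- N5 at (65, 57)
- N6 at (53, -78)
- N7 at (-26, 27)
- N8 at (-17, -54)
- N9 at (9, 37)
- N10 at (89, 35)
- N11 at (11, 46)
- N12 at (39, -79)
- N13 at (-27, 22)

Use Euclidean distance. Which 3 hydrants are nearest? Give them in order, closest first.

N8, N1, N4

Distances from (-4, -24):
N1: √((-3)² + (-36)²) = √(9.000 + 1296.000) = 36.1
N2: √((-36)² + (-33)²) = √(1296.000 + 1089.000) = 48.8
N3: √((-19)² + (49)²) = √(361.000 + 2401.000) = 52.6
N4: √((-22)² + (-33)²) = √(484.000 + 1089.000) = 39.7
N5: √((69)² + (81)²) = √(4761.000 + 6561.000) = 106.4
N6: √((57)² + (-54)²) = √(3249.000 + 2916.000) = 78.5
N7: √((-22)² + (51)²) = √(484.000 + 2601.000) = 55.5
N8: √((-13)² + (-30)²) = √(169.000 + 900.000) = 32.7
N9: √((13)² + (61)²) = √(169.000 + 3721.000) = 62.4
N10: √((93)² + (59)²) = √(8649.000 + 3481.000) = 110.1
N11: √((15)² + (70)²) = √(225.000 + 4900.000) = 71.6
N12: √((43)² + (-55)²) = √(1849.000 + 3025.000) = 69.8
N13: √((-23)² + (46)²) = √(529.000 + 2116.000) = 51.4
Sorted: N8 (32.7) < N1 (36.1) < N4 (39.7) < N2 (48.8) < N13 (51.4) < …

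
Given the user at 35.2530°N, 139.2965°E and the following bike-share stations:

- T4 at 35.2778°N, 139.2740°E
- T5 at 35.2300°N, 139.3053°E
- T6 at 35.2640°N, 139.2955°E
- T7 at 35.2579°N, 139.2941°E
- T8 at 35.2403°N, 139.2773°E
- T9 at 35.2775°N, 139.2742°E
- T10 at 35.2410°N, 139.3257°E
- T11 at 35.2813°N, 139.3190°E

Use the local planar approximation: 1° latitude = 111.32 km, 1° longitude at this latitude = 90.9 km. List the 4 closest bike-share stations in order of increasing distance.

T7, T6, T8, T5

Distances from 35.2530°N, 139.2965°E:
T4: √((0.0248·111.32)² + (-0.0225·90.9)²) = √(7.621663 + 4.183048) = 3.4358 km
T5: √((-0.0230·111.32)² + (0.0088·90.9)²) = √(6.555443 + 0.639872) = 2.6824 km
T6: √((0.0110·111.32)² + (-0.0010·90.9)²) = √(1.499449 + 0.008263) = 1.2279 km
T7: √((0.0049·111.32)² + (-0.0024·90.9)²) = √(0.297535 + 0.047594) = 0.5875 km
T8: √((-0.0127·111.32)² + (-0.0192·90.9)²) = √(1.998729 + 3.046002) = 2.2460 km
T9: √((0.0245·111.32)² + (-0.0223·90.9)²) = √(7.438383 + 4.109013) = 3.3981 km
T10: √((-0.0120·111.32)² + (0.0292·90.9)²) = √(1.784469 + 7.045202) = 2.9715 km
T11: √((0.0283·111.32)² + (0.0225·90.9)²) = √(9.924743 + 4.183048) = 3.7560 km
Sorted: T7 (0.5875 km) < T6 (1.2279 km) < T8 (2.2460 km) < T5 (2.6824 km) < T10 (2.9715 km) < T9 (3.3981 km) < …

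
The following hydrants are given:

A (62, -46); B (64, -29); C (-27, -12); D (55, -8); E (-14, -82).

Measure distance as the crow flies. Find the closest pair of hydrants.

A and B

Pairwise distances:
A–B: √((2)² + (17)²) = √(4.000 + 289.000) = 17.1
B–D: √((-9)² + (21)²) = √(81.000 + 441.000) = 22.8
A–D: √((-7)² + (38)²) = √(49.000 + 1444.000) = 38.6
C–E: √((13)² + (-70)²) = √(169.000 + 4900.000) = 71.2
C–D: √((82)² + (4)²) = √(6724.000 + 16.000) = 82.1
A–E: √((-76)² + (-36)²) = √(5776.000 + 1296.000) = 84.1
B–C: √((-91)² + (17)²) = √(8281.000 + 289.000) = 92.6
B–E: √((-78)² + (-53)²) = √(6084.000 + 2809.000) = 94.3
A–C: √((-89)² + (34)²) = √(7921.000 + 1156.000) = 95.3
D–E: √((-69)² + (-74)²) = √(4761.000 + 5476.000) = 101.2
Closest pair: A–B at 17.1.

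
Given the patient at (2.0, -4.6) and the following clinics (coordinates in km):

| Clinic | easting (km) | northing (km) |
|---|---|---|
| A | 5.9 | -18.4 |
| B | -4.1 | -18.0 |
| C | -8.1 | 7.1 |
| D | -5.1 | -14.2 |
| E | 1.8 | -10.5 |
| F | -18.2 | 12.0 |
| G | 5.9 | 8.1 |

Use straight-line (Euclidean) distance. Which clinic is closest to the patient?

Distances from (2.0, -4.6):
A: 14.3 km
B: 14.7 km
C: 15.5 km
D: 11.9 km
E: 5.9 km
F: 26.1 km
G: 13.3 km
Minimum: E at 5.9 km.

E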